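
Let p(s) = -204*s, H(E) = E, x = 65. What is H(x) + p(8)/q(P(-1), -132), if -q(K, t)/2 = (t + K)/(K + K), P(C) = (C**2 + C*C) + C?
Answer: 6883/131 ≈ 52.542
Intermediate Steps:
P(C) = C + 2*C**2 (P(C) = (C**2 + C**2) + C = 2*C**2 + C = C + 2*C**2)
q(K, t) = -(K + t)/K (q(K, t) = -2*(t + K)/(K + K) = -2*(K + t)/(2*K) = -2*(K + t)*1/(2*K) = -(K + t)/K)
H(x) + p(8)/q(P(-1), -132) = 65 + (-204*8)/(((-(-1)*(1 + 2*(-1)) - 1*(-132))/((-(1 + 2*(-1)))))) = 65 - 1632*(-(1 - 2)/(-(-1)*(1 - 2) + 132)) = 65 - 1632/(-(-1)*(-1) + 132) = 65 - 1632/(-1*1 + 132) = 65 - 1632/(-1 + 132) = 65 - 1632/(1*131) = 65 - 1632/131 = 6883/131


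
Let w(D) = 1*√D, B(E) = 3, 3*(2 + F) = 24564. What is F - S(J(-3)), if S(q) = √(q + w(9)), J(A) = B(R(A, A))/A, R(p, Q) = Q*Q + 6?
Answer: 8186 - √2 ≈ 8184.6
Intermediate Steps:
F = 8186 (F = -2 + (⅓)*24564 = -2 + 8188 = 8186)
R(p, Q) = 6 + Q² (R(p, Q) = Q² + 6 = 6 + Q²)
w(D) = √D
J(A) = 3/A
S(q) = √(3 + q) (S(q) = √(q + √9) = √(q + 3) = √(3 + q))
F - S(J(-3)) = 8186 - √(3 + 3/(-3)) = 8186 - √(3 + 3*(-⅓)) = 8186 - √(3 - 1) = 8186 - √2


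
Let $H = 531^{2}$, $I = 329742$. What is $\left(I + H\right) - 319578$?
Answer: $292125$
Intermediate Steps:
$H = 281961$
$\left(I + H\right) - 319578 = \left(329742 + 281961\right) - 319578 = 611703 - 319578 = 292125$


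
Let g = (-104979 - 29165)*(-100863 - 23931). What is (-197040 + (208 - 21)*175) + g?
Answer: 16740202021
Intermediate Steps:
g = 16740366336 (g = -134144*(-124794) = 16740366336)
(-197040 + (208 - 21)*175) + g = (-197040 + (208 - 21)*175) + 16740366336 = (-197040 + 187*175) + 16740366336 = (-197040 + 32725) + 16740366336 = -164315 + 16740366336 = 16740202021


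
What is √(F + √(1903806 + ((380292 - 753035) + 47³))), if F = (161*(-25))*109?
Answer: √(-438725 + 3*√181654) ≈ 661.4*I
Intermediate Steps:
F = -438725 (F = -4025*109 = -438725)
√(F + √(1903806 + ((380292 - 753035) + 47³))) = √(-438725 + √(1903806 + ((380292 - 753035) + 47³))) = √(-438725 + √(1903806 + (-372743 + 103823))) = √(-438725 + √(1903806 - 268920)) = √(-438725 + √1634886) = √(-438725 + 3*√181654)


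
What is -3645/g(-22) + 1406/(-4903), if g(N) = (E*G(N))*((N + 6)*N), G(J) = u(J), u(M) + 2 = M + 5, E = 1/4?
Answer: 15520603/8197816 ≈ 1.8933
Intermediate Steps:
E = 1/4 ≈ 0.25000
u(M) = 3 + M (u(M) = -2 + (M + 5) = -2 + (5 + M) = 3 + M)
G(J) = 3 + J
g(N) = N*(6 + N)*(3/4 + N/4) (g(N) = ((3 + N)/4)*((N + 6)*N) = (3/4 + N/4)*((6 + N)*N) = (3/4 + N/4)*(N*(6 + N)) = N*(6 + N)*(3/4 + N/4))
-3645/g(-22) + 1406/(-4903) = -3645*(-2/(11*(3 - 22)*(6 - 22))) + 1406/(-4903) = -3645/((1/4)*(-22)*(-19)*(-16)) + 1406*(-1/4903) = -3645/(-1672) - 1406/4903 = -3645*(-1/1672) - 1406/4903 = 3645/1672 - 1406/4903 = 15520603/8197816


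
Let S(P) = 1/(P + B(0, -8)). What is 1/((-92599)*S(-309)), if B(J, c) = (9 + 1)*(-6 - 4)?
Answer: 409/92599 ≈ 0.0044169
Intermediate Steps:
B(J, c) = -100 (B(J, c) = 10*(-10) = -100)
S(P) = 1/(-100 + P) (S(P) = 1/(P - 100) = 1/(-100 + P))
1/((-92599)*S(-309)) = 1/((-92599)*(1/(-100 - 309))) = -1/(92599*(1/(-409))) = -1/(92599*(-1/409)) = -1/92599*(-409) = 409/92599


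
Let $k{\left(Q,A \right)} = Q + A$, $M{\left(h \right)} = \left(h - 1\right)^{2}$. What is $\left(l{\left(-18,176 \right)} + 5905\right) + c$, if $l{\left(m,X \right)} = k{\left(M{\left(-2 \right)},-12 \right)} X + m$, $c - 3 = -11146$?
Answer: $-5784$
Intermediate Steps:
$M{\left(h \right)} = \left(-1 + h\right)^{2}$
$c = -11143$ ($c = 3 - 11146 = -11143$)
$k{\left(Q,A \right)} = A + Q$
$l{\left(m,X \right)} = m - 3 X$ ($l{\left(m,X \right)} = \left(-12 + \left(-1 - 2\right)^{2}\right) X + m = \left(-12 + \left(-3\right)^{2}\right) X + m = \left(-12 + 9\right) X + m = - 3 X + m = m - 3 X$)
$\left(l{\left(-18,176 \right)} + 5905\right) + c = \left(\left(-18 - 528\right) + 5905\right) - 11143 = \left(-546 + 5905\right) - 11143 = 5359 - 11143 = -5784$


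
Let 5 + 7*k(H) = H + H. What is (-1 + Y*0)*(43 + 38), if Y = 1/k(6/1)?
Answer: -81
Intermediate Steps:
k(H) = -5/7 + 2*H/7 (k(H) = -5/7 + (H + H)/7 = -5/7 + (2*H)/7 = -5/7 + 2*H/7)
Y = 1 (Y = 1/(-5/7 + 2*(6/1)/7) = 1/(-5/7 + 2*(6*1)/7) = 1/(-5/7 + (2/7)*6) = 1/(-5/7 + 12/7) = 1/1 = 1)
(-1 + Y*0)*(43 + 38) = (-1 + 1*0)*(43 + 38) = (-1 + 0)*81 = -1*81 = -81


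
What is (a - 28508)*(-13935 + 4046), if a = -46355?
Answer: 740320207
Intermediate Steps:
(a - 28508)*(-13935 + 4046) = (-46355 - 28508)*(-13935 + 4046) = -74863*(-9889) = 740320207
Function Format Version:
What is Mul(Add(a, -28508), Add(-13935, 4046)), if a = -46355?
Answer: 740320207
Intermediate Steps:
Mul(Add(a, -28508), Add(-13935, 4046)) = Mul(Add(-46355, -28508), Add(-13935, 4046)) = Mul(-74863, -9889) = 740320207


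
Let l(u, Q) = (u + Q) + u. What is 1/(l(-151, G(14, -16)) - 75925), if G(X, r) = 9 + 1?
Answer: -1/76217 ≈ -1.3120e-5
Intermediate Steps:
G(X, r) = 10
l(u, Q) = Q + 2*u (l(u, Q) = (Q + u) + u = Q + 2*u)
1/(l(-151, G(14, -16)) - 75925) = 1/((10 + 2*(-151)) - 75925) = 1/((10 - 302) - 75925) = 1/(-292 - 75925) = 1/(-76217) = -1/76217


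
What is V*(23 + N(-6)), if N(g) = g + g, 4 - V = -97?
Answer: 1111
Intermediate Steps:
V = 101 (V = 4 - 1*(-97) = 4 + 97 = 101)
N(g) = 2*g
V*(23 + N(-6)) = 101*(23 + 2*(-6)) = 101*(23 - 12) = 101*11 = 1111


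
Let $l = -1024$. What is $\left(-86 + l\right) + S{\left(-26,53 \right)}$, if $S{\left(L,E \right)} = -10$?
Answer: $-1120$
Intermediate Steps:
$\left(-86 + l\right) + S{\left(-26,53 \right)} = \left(-86 - 1024\right) - 10 = -1110 - 10 = -1120$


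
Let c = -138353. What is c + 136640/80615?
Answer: -2230638091/16123 ≈ -1.3835e+5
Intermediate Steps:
c + 136640/80615 = -138353 + 136640/80615 = -138353 + 136640*(1/80615) = -138353 + 27328/16123 = -2230638091/16123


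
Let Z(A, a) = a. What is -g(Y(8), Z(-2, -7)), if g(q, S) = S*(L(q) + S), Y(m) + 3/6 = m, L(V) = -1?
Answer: -56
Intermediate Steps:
Y(m) = -1/2 + m
g(q, S) = S*(-1 + S)
-g(Y(8), Z(-2, -7)) = -(-7)*(-1 - 7) = -(-7)*(-8) = -1*56 = -56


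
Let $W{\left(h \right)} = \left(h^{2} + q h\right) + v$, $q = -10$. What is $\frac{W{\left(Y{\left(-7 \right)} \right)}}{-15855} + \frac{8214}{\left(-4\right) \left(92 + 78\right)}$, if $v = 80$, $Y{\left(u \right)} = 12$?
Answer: $- \frac{13030369}{1078140} \approx -12.086$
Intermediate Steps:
$W{\left(h \right)} = 80 + h^{2} - 10 h$ ($W{\left(h \right)} = \left(h^{2} - 10 h\right) + 80 = 80 + h^{2} - 10 h$)
$\frac{W{\left(Y{\left(-7 \right)} \right)}}{-15855} + \frac{8214}{\left(-4\right) \left(92 + 78\right)} = \frac{80 + 12^{2} - 120}{-15855} + \frac{8214}{\left(-4\right) \left(92 + 78\right)} = \left(80 + 144 - 120\right) \left(- \frac{1}{15855}\right) + \frac{8214}{\left(-4\right) 170} = 104 \left(- \frac{1}{15855}\right) + \frac{8214}{-680} = - \frac{104}{15855} + 8214 \left(- \frac{1}{680}\right) = - \frac{104}{15855} - \frac{4107}{340} = - \frac{13030369}{1078140}$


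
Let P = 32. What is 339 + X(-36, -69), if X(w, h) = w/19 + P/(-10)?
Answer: 31721/95 ≈ 333.91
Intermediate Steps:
X(w, h) = -16/5 + w/19 (X(w, h) = w/19 + 32/(-10) = w*(1/19) + 32*(-⅒) = w/19 - 16/5 = -16/5 + w/19)
339 + X(-36, -69) = 339 + (-16/5 + (1/19)*(-36)) = 339 + (-16/5 - 36/19) = 339 - 484/95 = 31721/95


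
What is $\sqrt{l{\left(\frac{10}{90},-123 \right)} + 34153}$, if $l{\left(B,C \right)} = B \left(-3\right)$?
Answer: $\frac{\sqrt{307374}}{3} \approx 184.8$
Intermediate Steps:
$l{\left(B,C \right)} = - 3 B$
$\sqrt{l{\left(\frac{10}{90},-123 \right)} + 34153} = \sqrt{- 3 \cdot \frac{10}{90} + 34153} = \sqrt{- 3 \cdot 10 \cdot \frac{1}{90} + 34153} = \sqrt{\left(-3\right) \frac{1}{9} + 34153} = \sqrt{- \frac{1}{3} + 34153} = \sqrt{\frac{102458}{3}} = \frac{\sqrt{307374}}{3}$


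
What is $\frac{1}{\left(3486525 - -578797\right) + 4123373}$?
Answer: $\frac{1}{8188695} \approx 1.2212 \cdot 10^{-7}$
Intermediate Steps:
$\frac{1}{\left(3486525 - -578797\right) + 4123373} = \frac{1}{\left(3486525 + 578797\right) + 4123373} = \frac{1}{4065322 + 4123373} = \frac{1}{8188695}$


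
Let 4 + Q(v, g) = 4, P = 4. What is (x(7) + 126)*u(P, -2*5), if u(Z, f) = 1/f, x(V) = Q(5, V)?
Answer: -63/5 ≈ -12.600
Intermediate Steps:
Q(v, g) = 0 (Q(v, g) = -4 + 4 = 0)
x(V) = 0
(x(7) + 126)*u(P, -2*5) = (0 + 126)/((-2*5)) = 126/(-10) = 126*(-⅒) = -63/5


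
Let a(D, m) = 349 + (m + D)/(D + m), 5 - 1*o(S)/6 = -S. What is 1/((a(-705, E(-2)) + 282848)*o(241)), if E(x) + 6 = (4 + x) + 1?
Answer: 1/418000248 ≈ 2.3923e-9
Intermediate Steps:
o(S) = 30 + 6*S (o(S) = 30 - (-6)*S = 30 + 6*S)
E(x) = -1 + x (E(x) = -6 + ((4 + x) + 1) = -6 + (5 + x) = -1 + x)
a(D, m) = 350 (a(D, m) = 349 + (D + m)/(D + m) = 349 + 1 = 350)
1/((a(-705, E(-2)) + 282848)*o(241)) = 1/((350 + 282848)*(30 + 6*241)) = 1/(283198*(30 + 1446)) = (1/283198)/1476 = (1/283198)*(1/1476) = 1/418000248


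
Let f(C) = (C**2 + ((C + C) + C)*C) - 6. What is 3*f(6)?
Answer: 414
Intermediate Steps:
f(C) = -6 + 4*C**2 (f(C) = (C**2 + (2*C + C)*C) - 6 = (C**2 + (3*C)*C) - 6 = (C**2 + 3*C**2) - 6 = 4*C**2 - 6 = -6 + 4*C**2)
3*f(6) = 3*(-6 + 4*6**2) = 3*(-6 + 4*36) = 3*(-6 + 144) = 3*138 = 414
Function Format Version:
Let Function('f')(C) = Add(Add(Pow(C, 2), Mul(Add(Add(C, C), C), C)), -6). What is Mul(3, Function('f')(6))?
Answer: 414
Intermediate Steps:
Function('f')(C) = Add(-6, Mul(4, Pow(C, 2))) (Function('f')(C) = Add(Add(Pow(C, 2), Mul(Add(Mul(2, C), C), C)), -6) = Add(Add(Pow(C, 2), Mul(Mul(3, C), C)), -6) = Add(Add(Pow(C, 2), Mul(3, Pow(C, 2))), -6) = Add(Mul(4, Pow(C, 2)), -6) = Add(-6, Mul(4, Pow(C, 2))))
Mul(3, Function('f')(6)) = Mul(3, Add(-6, Mul(4, Pow(6, 2)))) = Mul(3, Add(-6, Mul(4, 36))) = Mul(3, Add(-6, 144)) = Mul(3, 138) = 414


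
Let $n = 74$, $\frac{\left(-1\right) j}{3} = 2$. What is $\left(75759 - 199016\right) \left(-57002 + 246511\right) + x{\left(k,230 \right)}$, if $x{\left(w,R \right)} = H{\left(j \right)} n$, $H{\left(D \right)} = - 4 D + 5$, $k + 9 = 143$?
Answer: $-23358308667$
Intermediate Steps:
$k = 134$ ($k = -9 + 143 = 134$)
$j = -6$ ($j = \left(-3\right) 2 = -6$)
$H{\left(D \right)} = 5 - 4 D$
$x{\left(w,R \right)} = 2146$ ($x{\left(w,R \right)} = \left(5 - -24\right) 74 = \left(5 + 24\right) 74 = 29 \cdot 74 = 2146$)
$\left(75759 - 199016\right) \left(-57002 + 246511\right) + x{\left(k,230 \right)} = \left(75759 - 199016\right) \left(-57002 + 246511\right) + 2146 = \left(-123257\right) 189509 + 2146 = -23358310813 + 2146 = -23358308667$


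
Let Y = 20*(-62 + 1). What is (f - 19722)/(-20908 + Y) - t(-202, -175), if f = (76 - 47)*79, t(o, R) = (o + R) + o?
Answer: 12829543/22128 ≈ 579.79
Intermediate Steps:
t(o, R) = R + 2*o (t(o, R) = (R + o) + o = R + 2*o)
f = 2291 (f = 29*79 = 2291)
Y = -1220 (Y = 20*(-61) = -1220)
(f - 19722)/(-20908 + Y) - t(-202, -175) = (2291 - 19722)/(-20908 - 1220) - (-175 + 2*(-202)) = -17431/(-22128) - (-175 - 404) = -17431*(-1/22128) - 1*(-579) = 17431/22128 + 579 = 12829543/22128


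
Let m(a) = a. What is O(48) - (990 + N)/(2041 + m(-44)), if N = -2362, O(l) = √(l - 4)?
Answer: 1372/1997 + 2*√11 ≈ 7.3203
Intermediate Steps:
O(l) = √(-4 + l)
O(48) - (990 + N)/(2041 + m(-44)) = √(-4 + 48) - (990 - 2362)/(2041 - 44) = √44 - (-1372)/1997 = 2*√11 - (-1372)/1997 = 2*√11 - 1*(-1372/1997) = 2*√11 + 1372/1997 = 1372/1997 + 2*√11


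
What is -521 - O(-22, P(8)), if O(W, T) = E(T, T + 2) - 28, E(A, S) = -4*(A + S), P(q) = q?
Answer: -421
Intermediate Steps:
E(A, S) = -4*A - 4*S
O(W, T) = -36 - 8*T (O(W, T) = (-4*T - 4*(T + 2)) - 28 = (-4*T - 4*(2 + T)) - 28 = (-4*T + (-8 - 4*T)) - 28 = (-8 - 8*T) - 28 = -36 - 8*T)
-521 - O(-22, P(8)) = -521 - (-36 - 8*8) = -521 - (-36 - 64) = -521 - 1*(-100) = -521 + 100 = -421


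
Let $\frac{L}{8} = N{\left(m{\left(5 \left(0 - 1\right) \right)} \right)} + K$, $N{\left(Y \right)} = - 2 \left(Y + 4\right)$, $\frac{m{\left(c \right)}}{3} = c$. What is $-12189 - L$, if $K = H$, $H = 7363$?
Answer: $-71269$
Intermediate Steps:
$m{\left(c \right)} = 3 c$
$K = 7363$
$N{\left(Y \right)} = -8 - 2 Y$ ($N{\left(Y \right)} = - 2 \left(4 + Y\right) = -8 - 2 Y$)
$L = 59080$ ($L = 8 \left(\left(-8 - 2 \cdot 3 \cdot 5 \left(0 - 1\right)\right) + 7363\right) = 8 \left(\left(-8 - 2 \cdot 3 \cdot 5 \left(-1\right)\right) + 7363\right) = 8 \left(\left(-8 - 2 \cdot 3 \left(-5\right)\right) + 7363\right) = 8 \left(\left(-8 - -30\right) + 7363\right) = 8 \left(\left(-8 + 30\right) + 7363\right) = 8 \left(22 + 7363\right) = 8 \cdot 7385 = 59080$)
$-12189 - L = -12189 - 59080 = -71269$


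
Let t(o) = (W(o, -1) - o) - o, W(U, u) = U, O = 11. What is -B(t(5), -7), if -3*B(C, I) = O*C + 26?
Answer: -29/3 ≈ -9.6667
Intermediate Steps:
t(o) = -o (t(o) = (o - o) - o = 0 - o = -o)
B(C, I) = -26/3 - 11*C/3 (B(C, I) = -(11*C + 26)/3 = -(26 + 11*C)/3 = -26/3 - 11*C/3)
-B(t(5), -7) = -(-26/3 - (-11)*5/3) = -(-26/3 - 11/3*(-5)) = -(-26/3 + 55/3) = -1*29/3 = -29/3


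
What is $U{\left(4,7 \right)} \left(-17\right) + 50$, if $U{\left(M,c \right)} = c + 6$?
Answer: $-171$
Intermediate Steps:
$U{\left(M,c \right)} = 6 + c$
$U{\left(4,7 \right)} \left(-17\right) + 50 = \left(6 + 7\right) \left(-17\right) + 50 = 13 \left(-17\right) + 50 = -221 + 50 = -171$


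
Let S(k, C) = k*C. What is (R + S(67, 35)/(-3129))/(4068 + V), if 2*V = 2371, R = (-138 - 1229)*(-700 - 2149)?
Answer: 3481756532/4696629 ≈ 741.33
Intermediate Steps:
S(k, C) = C*k
R = 3894583 (R = -1367*(-2849) = 3894583)
V = 2371/2 (V = (½)*2371 = 2371/2 ≈ 1185.5)
(R + S(67, 35)/(-3129))/(4068 + V) = (3894583 + (35*67)/(-3129))/(4068 + 2371/2) = (3894583 + 2345*(-1/3129))/(10507/2) = (3894583 - 335/447)*(2/10507) = (1740878266/447)*(2/10507) = 3481756532/4696629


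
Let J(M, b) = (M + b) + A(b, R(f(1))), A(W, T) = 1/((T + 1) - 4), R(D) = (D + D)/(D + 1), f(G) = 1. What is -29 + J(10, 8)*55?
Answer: 1867/2 ≈ 933.50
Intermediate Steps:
R(D) = 2*D/(1 + D) (R(D) = (2*D)/(1 + D) = 2*D/(1 + D))
A(W, T) = 1/(-3 + T) (A(W, T) = 1/((1 + T) - 4) = 1/(-3 + T))
J(M, b) = -½ + M + b (J(M, b) = (M + b) + 1/(-3 + 2*1/(1 + 1)) = (M + b) + 1/(-3 + 2*1/2) = (M + b) + 1/(-3 + 2*1*(½)) = (M + b) + 1/(-3 + 1) = (M + b) + 1/(-2) = (M + b) - ½ = -½ + M + b)
-29 + J(10, 8)*55 = -29 + (-½ + 10 + 8)*55 = -29 + (35/2)*55 = -29 + 1925/2 = 1867/2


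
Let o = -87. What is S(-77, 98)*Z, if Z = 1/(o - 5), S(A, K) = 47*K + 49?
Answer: -4655/92 ≈ -50.598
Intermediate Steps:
S(A, K) = 49 + 47*K
Z = -1/92 (Z = 1/(-87 - 5) = 1/(-92) = -1/92 ≈ -0.010870)
S(-77, 98)*Z = (49 + 47*98)*(-1/92) = (49 + 4606)*(-1/92) = 4655*(-1/92) = -4655/92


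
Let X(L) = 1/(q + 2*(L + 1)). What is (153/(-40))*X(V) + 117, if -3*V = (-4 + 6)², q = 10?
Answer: 130581/1120 ≈ 116.59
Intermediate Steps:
V = -4/3 (V = -(-4 + 6)²/3 = -⅓*2² = -⅓*4 = -4/3 ≈ -1.3333)
X(L) = 1/(12 + 2*L) (X(L) = 1/(10 + 2*(L + 1)) = 1/(10 + 2*(1 + L)) = 1/(10 + (2 + 2*L)) = 1/(12 + 2*L))
(153/(-40))*X(V) + 117 = (153/(-40))*(1/(2*(6 - 4/3))) + 117 = (153*(-1/40))*(1/(2*(14/3))) + 117 = -153*3/(80*14) + 117 = -153/40*3/28 + 117 = -459/1120 + 117 = 130581/1120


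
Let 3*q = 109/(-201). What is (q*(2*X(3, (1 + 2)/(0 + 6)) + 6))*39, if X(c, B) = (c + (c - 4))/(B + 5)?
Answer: -104858/2211 ≈ -47.426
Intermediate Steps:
X(c, B) = (-4 + 2*c)/(5 + B) (X(c, B) = (c + (-4 + c))/(5 + B) = (-4 + 2*c)/(5 + B))
q = -109/603 (q = (109/(-201))/3 = (109*(-1/201))/3 = (1/3)*(-109/201) = -109/603 ≈ -0.18076)
(q*(2*X(3, (1 + 2)/(0 + 6)) + 6))*39 = -109*(2*(2*(-2 + 3)/(5 + (1 + 2)/(0 + 6))) + 6)/603*39 = -109*(2*(2*1/(5 + 3/6)) + 6)/603*39 = -109*(2*(2*1/(5 + 3*(1/6))) + 6)/603*39 = -109*(2*(2*1/(5 + 1/2)) + 6)/603*39 = -109*(2*(2*1/(11/2)) + 6)/603*39 = -109*(2*(2*(2/11)*1) + 6)/603*39 = -109*(2*(4/11) + 6)/603*39 = -109*(8/11 + 6)/603*39 = -109/603*74/11*39 = -8066/6633*39 = -104858/2211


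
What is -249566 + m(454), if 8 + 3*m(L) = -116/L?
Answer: -169956320/681 ≈ -2.4957e+5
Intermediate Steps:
m(L) = -8/3 - 116/(3*L) (m(L) = -8/3 + (-116/L)/3 = -8/3 - 116/(3*L))
-249566 + m(454) = -249566 + (4/3)*(-29 - 2*454)/454 = -249566 + (4/3)*(1/454)*(-29 - 908) = -249566 + (4/3)*(1/454)*(-937) = -249566 - 1874/681 = -169956320/681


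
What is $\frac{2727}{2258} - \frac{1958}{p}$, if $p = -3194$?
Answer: $\frac{6565601}{3606026} \approx 1.8207$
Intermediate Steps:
$\frac{2727}{2258} - \frac{1958}{p} = \frac{2727}{2258} - \frac{1958}{-3194} = 2727 \cdot \frac{1}{2258} - - \frac{979}{1597} = \frac{2727}{2258} + \frac{979}{1597} = \frac{6565601}{3606026}$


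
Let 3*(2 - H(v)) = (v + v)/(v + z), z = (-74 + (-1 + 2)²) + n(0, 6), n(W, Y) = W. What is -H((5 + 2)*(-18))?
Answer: -314/199 ≈ -1.5779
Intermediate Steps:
z = -73 (z = (-74 + (-1 + 2)²) + 0 = (-74 + 1²) + 0 = (-74 + 1) + 0 = -73 + 0 = -73)
H(v) = 2 - 2*v/(3*(-73 + v)) (H(v) = 2 - (v + v)/(3*(v - 73)) = 2 - 2*v/(3*(-73 + v)))
-H((5 + 2)*(-18)) = -2*(-219 + 2*((5 + 2)*(-18)))/(3*(-73 + (5 + 2)*(-18))) = -2*(-219 + 2*(7*(-18)))/(3*(-73 + 7*(-18))) = -2*(-219 + 2*(-126))/(3*(-73 - 126)) = -2*(-219 - 252)/(3*(-199)) = -2*(-1)*(-471)/(3*199) = -1*314/199 = -314/199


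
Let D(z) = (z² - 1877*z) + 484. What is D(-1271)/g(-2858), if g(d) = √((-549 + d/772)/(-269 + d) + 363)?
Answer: 4001592*√529112975074238/438362329 ≈ 2.0998e+5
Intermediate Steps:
D(z) = 484 + z² - 1877*z
g(d) = √(363 + (-549 + d/772)/(-269 + d)) (g(d) = √((-549 + d*(1/772))/(-269 + d) + 363) = √((-549 + d/772)/(-269 + d) + 363) = √(363 + (-549 + d/772)/(-269 + d)))
D(-1271)/g(-2858) = (484 + (-1271)² - 1877*(-1271))/(√(363 - 549/(-269 - 2858) - 2858/(-207668 + 772*(-2858)))) = (484 + 1615441 + 2385667)/(√(363 - 549/(-3127) - 2858/(-207668 - 2206376))) = 4001592/(√(363 - 549*(-1/3127) - 2858/(-2414044))) = 4001592/(√(363 + 549/3127 - 2858*(-1/2414044))) = 4001592/(√(363 + 549/3127 + 1429/1207022)) = 4001592/(√(438362329/1207022)) = 4001592/((√529112975074238/1207022)) = 4001592*(√529112975074238/438362329) = 4001592*√529112975074238/438362329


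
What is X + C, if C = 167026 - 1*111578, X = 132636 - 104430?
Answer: 83654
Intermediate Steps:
X = 28206
C = 55448 (C = 167026 - 111578 = 55448)
X + C = 28206 + 55448 = 83654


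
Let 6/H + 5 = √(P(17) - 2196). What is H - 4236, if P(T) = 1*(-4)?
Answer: -1885026/445 - 12*I*√22/445 ≈ -4236.0 - 0.12648*I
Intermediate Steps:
P(T) = -4
H = 6/(-5 + 10*I*√22) (H = 6/(-5 + √(-4 - 2196)) = 6/(-5 + √(-2200)) = 6/(-5 + 10*I*√22) ≈ -0.013483 - 0.12648*I)
H - 4236 = (-6/445 - 12*I*√22/445) - 4236 = -1885026/445 - 12*I*√22/445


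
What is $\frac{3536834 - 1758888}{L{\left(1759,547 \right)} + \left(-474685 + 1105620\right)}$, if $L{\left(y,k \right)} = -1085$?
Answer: $\frac{888973}{314925} \approx 2.8228$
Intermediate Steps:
$\frac{3536834 - 1758888}{L{\left(1759,547 \right)} + \left(-474685 + 1105620\right)} = \frac{3536834 - 1758888}{-1085 + \left(-474685 + 1105620\right)} = \frac{1777946}{-1085 + 630935} = \frac{1777946}{629850} = 1777946 \cdot \frac{1}{629850} = \frac{888973}{314925}$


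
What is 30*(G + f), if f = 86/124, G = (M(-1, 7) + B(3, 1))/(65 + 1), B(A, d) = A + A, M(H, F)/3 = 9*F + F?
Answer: 40575/341 ≈ 118.99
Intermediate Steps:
M(H, F) = 30*F (M(H, F) = 3*(9*F + F) = 3*(10*F) = 30*F)
B(A, d) = 2*A
G = 36/11 (G = (30*7 + 2*3)/(65 + 1) = (210 + 6)/66 = 216*(1/66) = 36/11 ≈ 3.2727)
f = 43/62 (f = 86*(1/124) = 43/62 ≈ 0.69355)
30*(G + f) = 30*(36/11 + 43/62) = 30*(2705/682) = 40575/341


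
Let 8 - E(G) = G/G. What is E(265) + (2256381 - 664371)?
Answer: 1592017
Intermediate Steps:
E(G) = 7 (E(G) = 8 - G/G = 8 - 1*1 = 8 - 1 = 7)
E(265) + (2256381 - 664371) = 7 + (2256381 - 664371) = 7 + 1592010 = 1592017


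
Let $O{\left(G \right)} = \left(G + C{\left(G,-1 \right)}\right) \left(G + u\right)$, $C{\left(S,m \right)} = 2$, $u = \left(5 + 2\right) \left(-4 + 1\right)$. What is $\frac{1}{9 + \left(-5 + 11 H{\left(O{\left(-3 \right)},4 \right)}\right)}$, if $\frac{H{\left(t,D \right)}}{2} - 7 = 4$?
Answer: $\frac{1}{246} \approx 0.004065$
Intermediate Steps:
$u = -21$ ($u = 7 \left(-3\right) = -21$)
$O{\left(G \right)} = \left(-21 + G\right) \left(2 + G\right)$ ($O{\left(G \right)} = \left(G + 2\right) \left(G - 21\right) = \left(2 + G\right) \left(-21 + G\right) = \left(-21 + G\right) \left(2 + G\right)$)
$H{\left(t,D \right)} = 22$ ($H{\left(t,D \right)} = 14 + 2 \cdot 4 = 14 + 8 = 22$)
$\frac{1}{9 + \left(-5 + 11 H{\left(O{\left(-3 \right)},4 \right)}\right)} = \frac{1}{9 + \left(-5 + 11 \cdot 22\right)} = \frac{1}{9 + \left(-5 + 242\right)} = \frac{1}{9 + 237} = \frac{1}{246}$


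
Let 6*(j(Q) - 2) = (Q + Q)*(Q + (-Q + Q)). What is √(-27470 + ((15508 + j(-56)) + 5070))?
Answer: I*√52602/3 ≈ 76.45*I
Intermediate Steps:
j(Q) = 2 + Q²/3 (j(Q) = 2 + ((Q + Q)*(Q + (-Q + Q)))/6 = 2 + ((2*Q)*(Q + 0))/6 = 2 + ((2*Q)*Q)/6 = 2 + (2*Q²)/6 = 2 + Q²/3)
√(-27470 + ((15508 + j(-56)) + 5070)) = √(-27470 + ((15508 + (2 + (⅓)*(-56)²)) + 5070)) = √(-27470 + ((15508 + (2 + (⅓)*3136)) + 5070)) = √(-27470 + ((15508 + (2 + 3136/3)) + 5070)) = √(-27470 + ((15508 + 3142/3) + 5070)) = √(-27470 + (49666/3 + 5070)) = √(-27470 + 64876/3) = √(-17534/3) = I*√52602/3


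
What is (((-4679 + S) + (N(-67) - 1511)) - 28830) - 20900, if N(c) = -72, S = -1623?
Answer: -57615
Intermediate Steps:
(((-4679 + S) + (N(-67) - 1511)) - 28830) - 20900 = (((-4679 - 1623) + (-72 - 1511)) - 28830) - 20900 = ((-6302 - 1583) - 28830) - 20900 = (-7885 - 28830) - 20900 = -36715 - 20900 = -57615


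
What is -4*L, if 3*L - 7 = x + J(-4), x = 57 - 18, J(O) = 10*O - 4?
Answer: -8/3 ≈ -2.6667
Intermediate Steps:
J(O) = -4 + 10*O
x = 39
L = 2/3 (L = 7/3 + (39 + (-4 + 10*(-4)))/3 = 7/3 + (39 + (-4 - 40))/3 = 7/3 + (39 - 44)/3 = 7/3 + (1/3)*(-5) = 7/3 - 5/3 = 2/3 ≈ 0.66667)
-4*L = -4*2/3 = -8/3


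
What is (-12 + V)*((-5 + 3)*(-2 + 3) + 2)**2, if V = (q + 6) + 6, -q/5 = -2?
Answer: 0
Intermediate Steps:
q = 10 (q = -5*(-2) = 10)
V = 22 (V = (10 + 6) + 6 = 16 + 6 = 22)
(-12 + V)*((-5 + 3)*(-2 + 3) + 2)**2 = (-12 + 22)*((-5 + 3)*(-2 + 3) + 2)**2 = 10*(-2*1 + 2)**2 = 10*(-2 + 2)**2 = 10*0**2 = 10*0 = 0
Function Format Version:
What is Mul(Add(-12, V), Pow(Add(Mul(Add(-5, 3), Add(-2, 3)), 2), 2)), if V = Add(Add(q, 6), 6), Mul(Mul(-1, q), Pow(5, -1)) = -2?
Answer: 0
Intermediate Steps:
q = 10 (q = Mul(-5, -2) = 10)
V = 22 (V = Add(Add(10, 6), 6) = Add(16, 6) = 22)
Mul(Add(-12, V), Pow(Add(Mul(Add(-5, 3), Add(-2, 3)), 2), 2)) = Mul(Add(-12, 22), Pow(Add(Mul(Add(-5, 3), Add(-2, 3)), 2), 2)) = Mul(10, Pow(Add(Mul(-2, 1), 2), 2)) = Mul(10, Pow(Add(-2, 2), 2)) = Mul(10, Pow(0, 2)) = Mul(10, 0) = 0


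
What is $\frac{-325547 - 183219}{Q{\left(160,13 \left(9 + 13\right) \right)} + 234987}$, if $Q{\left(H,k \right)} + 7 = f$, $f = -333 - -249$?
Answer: $- \frac{254383}{117448} \approx -2.1659$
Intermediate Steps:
$f = -84$ ($f = -333 + 249 = -84$)
$Q{\left(H,k \right)} = -91$ ($Q{\left(H,k \right)} = -7 - 84 = -91$)
$\frac{-325547 - 183219}{Q{\left(160,13 \left(9 + 13\right) \right)} + 234987} = \frac{-325547 - 183219}{-91 + 234987} = - \frac{508766}{234896} = \left(-508766\right) \frac{1}{234896} = - \frac{254383}{117448}$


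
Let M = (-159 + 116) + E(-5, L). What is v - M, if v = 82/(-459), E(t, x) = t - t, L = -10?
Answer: 19655/459 ≈ 42.821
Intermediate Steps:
E(t, x) = 0
M = -43 (M = (-159 + 116) + 0 = -43 + 0 = -43)
v = -82/459 (v = 82*(-1/459) = -82/459 ≈ -0.17865)
v - M = -82/459 - 1*(-43) = -82/459 + 43 = 19655/459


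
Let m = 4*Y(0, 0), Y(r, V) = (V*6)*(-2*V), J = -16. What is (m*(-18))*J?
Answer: 0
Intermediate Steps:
Y(r, V) = -12*V² (Y(r, V) = (6*V)*(-2*V) = -12*V²)
m = 0 (m = 4*(-12*0²) = 4*(-12*0) = 4*0 = 0)
(m*(-18))*J = (0*(-18))*(-16) = 0*(-16) = 0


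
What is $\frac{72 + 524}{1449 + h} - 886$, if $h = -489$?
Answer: $- \frac{212491}{240} \approx -885.38$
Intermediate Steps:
$\frac{72 + 524}{1449 + h} - 886 = \frac{72 + 524}{1449 - 489} - 886 = \frac{596}{960} - 886 = 596 \cdot \frac{1}{960} - 886 = \frac{149}{240} - 886 = - \frac{212491}{240}$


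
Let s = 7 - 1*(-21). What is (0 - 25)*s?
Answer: -700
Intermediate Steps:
s = 28 (s = 7 + 21 = 28)
(0 - 25)*s = (0 - 25)*28 = -25*28 = -700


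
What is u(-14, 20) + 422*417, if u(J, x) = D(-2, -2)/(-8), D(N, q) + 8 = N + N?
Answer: 351951/2 ≈ 1.7598e+5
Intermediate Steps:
D(N, q) = -8 + 2*N (D(N, q) = -8 + (N + N) = -8 + 2*N)
u(J, x) = 3/2 (u(J, x) = (-8 + 2*(-2))/(-8) = (-8 - 4)*(-⅛) = -12*(-⅛) = 3/2)
u(-14, 20) + 422*417 = 3/2 + 422*417 = 3/2 + 175974 = 351951/2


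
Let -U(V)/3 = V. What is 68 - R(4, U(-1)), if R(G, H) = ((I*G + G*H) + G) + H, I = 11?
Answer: 5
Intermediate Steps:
U(V) = -3*V
R(G, H) = H + 12*G + G*H (R(G, H) = ((11*G + G*H) + G) + H = (12*G + G*H) + H = H + 12*G + G*H)
68 - R(4, U(-1)) = 68 - (-3*(-1) + 12*4 + 4*(-3*(-1))) = 68 - (3 + 48 + 4*3) = 68 - (3 + 48 + 12) = 68 - 1*63 = 68 - 63 = 5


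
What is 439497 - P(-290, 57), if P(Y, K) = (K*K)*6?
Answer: 420003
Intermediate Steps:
P(Y, K) = 6*K² (P(Y, K) = K²*6 = 6*K²)
439497 - P(-290, 57) = 439497 - 6*57² = 439497 - 6*3249 = 439497 - 1*19494 = 439497 - 19494 = 420003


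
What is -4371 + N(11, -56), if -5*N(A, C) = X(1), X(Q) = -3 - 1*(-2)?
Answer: -21854/5 ≈ -4370.8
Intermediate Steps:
X(Q) = -1 (X(Q) = -3 + 2 = -1)
N(A, C) = ⅕ (N(A, C) = -⅕*(-1) = ⅕)
-4371 + N(11, -56) = -4371 + ⅕ = -21854/5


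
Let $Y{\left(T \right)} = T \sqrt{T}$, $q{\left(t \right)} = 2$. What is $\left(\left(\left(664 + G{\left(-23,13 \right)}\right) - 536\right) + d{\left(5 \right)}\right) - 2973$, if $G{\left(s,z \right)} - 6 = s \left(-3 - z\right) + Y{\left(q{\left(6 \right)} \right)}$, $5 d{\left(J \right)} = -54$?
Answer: $- \frac{12409}{5} + 2 \sqrt{2} \approx -2479.0$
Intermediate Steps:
$d{\left(J \right)} = - \frac{54}{5}$ ($d{\left(J \right)} = \frac{1}{5} \left(-54\right) = - \frac{54}{5}$)
$Y{\left(T \right)} = T^{\frac{3}{2}}$
$G{\left(s,z \right)} = 6 + 2 \sqrt{2} + s \left(-3 - z\right)$ ($G{\left(s,z \right)} = 6 + \left(s \left(-3 - z\right) + 2^{\frac{3}{2}}\right) = 6 + \left(s \left(-3 - z\right) + 2 \sqrt{2}\right) = 6 + \left(2 \sqrt{2} + s \left(-3 - z\right)\right) = 6 + 2 \sqrt{2} + s \left(-3 - z\right)$)
$\left(\left(\left(664 + G{\left(-23,13 \right)}\right) - 536\right) + d{\left(5 \right)}\right) - 2973 = \left(\left(\left(664 + \left(6 - -69 + 2 \sqrt{2} - \left(-23\right) 13\right)\right) - 536\right) - \frac{54}{5}\right) - 2973 = \left(\left(\left(664 + \left(6 + 69 + 2 \sqrt{2} + 299\right)\right) - 536\right) - \frac{54}{5}\right) - 2973 = \left(\left(\left(664 + \left(374 + 2 \sqrt{2}\right)\right) - 536\right) - \frac{54}{5}\right) - 2973 = \left(\left(\left(1038 + 2 \sqrt{2}\right) - 536\right) - \frac{54}{5}\right) - 2973 = \left(\left(502 + 2 \sqrt{2}\right) - \frac{54}{5}\right) - 2973 = \left(\frac{2456}{5} + 2 \sqrt{2}\right) - 2973 = - \frac{12409}{5} + 2 \sqrt{2}$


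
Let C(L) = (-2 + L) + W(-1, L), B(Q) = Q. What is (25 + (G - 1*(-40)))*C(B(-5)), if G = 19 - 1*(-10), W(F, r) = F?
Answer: -752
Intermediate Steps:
G = 29 (G = 19 + 10 = 29)
C(L) = -3 + L (C(L) = (-2 + L) - 1 = -3 + L)
(25 + (G - 1*(-40)))*C(B(-5)) = (25 + (29 - 1*(-40)))*(-3 - 5) = (25 + (29 + 40))*(-8) = (25 + 69)*(-8) = 94*(-8) = -752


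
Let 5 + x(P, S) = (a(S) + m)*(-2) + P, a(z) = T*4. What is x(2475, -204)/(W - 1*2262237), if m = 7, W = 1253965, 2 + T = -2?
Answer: -311/126034 ≈ -0.0024676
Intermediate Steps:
T = -4 (T = -2 - 2 = -4)
a(z) = -16 (a(z) = -4*4 = -16)
x(P, S) = 13 + P (x(P, S) = -5 + ((-16 + 7)*(-2) + P) = -5 + (-9*(-2) + P) = -5 + (18 + P) = 13 + P)
x(2475, -204)/(W - 1*2262237) = (13 + 2475)/(1253965 - 1*2262237) = 2488/(1253965 - 2262237) = 2488/(-1008272) = 2488*(-1/1008272) = -311/126034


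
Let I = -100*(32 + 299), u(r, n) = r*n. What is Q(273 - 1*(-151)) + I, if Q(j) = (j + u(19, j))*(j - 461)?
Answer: -346860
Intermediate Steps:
u(r, n) = n*r
Q(j) = 20*j*(-461 + j) (Q(j) = (j + j*19)*(j - 461) = (j + 19*j)*(-461 + j) = (20*j)*(-461 + j) = 20*j*(-461 + j))
I = -33100 (I = -100*331 = -33100)
Q(273 - 1*(-151)) + I = 20*(273 - 1*(-151))*(-461 + (273 - 1*(-151))) - 33100 = 20*(273 + 151)*(-461 + (273 + 151)) - 33100 = 20*424*(-461 + 424) - 33100 = 20*424*(-37) - 33100 = -313760 - 33100 = -346860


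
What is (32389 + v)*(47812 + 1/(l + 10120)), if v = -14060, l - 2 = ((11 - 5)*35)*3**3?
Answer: 13839258387545/15792 ≈ 8.7635e+8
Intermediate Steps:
l = 5672 (l = 2 + ((11 - 5)*35)*3**3 = 2 + (6*35)*27 = 2 + 210*27 = 2 + 5670 = 5672)
(32389 + v)*(47812 + 1/(l + 10120)) = (32389 - 14060)*(47812 + 1/(5672 + 10120)) = 18329*(47812 + 1/15792) = 18329*(755047105/15792) = 13839258387545/15792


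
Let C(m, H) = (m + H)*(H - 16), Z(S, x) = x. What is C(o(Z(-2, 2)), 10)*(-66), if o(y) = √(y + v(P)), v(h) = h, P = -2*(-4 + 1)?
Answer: 3960 + 792*√2 ≈ 5080.1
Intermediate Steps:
P = 6 (P = -2*(-3) = 6)
o(y) = √(6 + y) (o(y) = √(y + 6) = √(6 + y))
C(m, H) = (-16 + H)*(H + m) (C(m, H) = (H + m)*(-16 + H) = (-16 + H)*(H + m))
C(o(Z(-2, 2)), 10)*(-66) = (10² - 16*10 - 16*√(6 + 2) + 10*√(6 + 2))*(-66) = (100 - 160 - 32*√2 + 10*√8)*(-66) = (100 - 160 - 32*√2 + 10*(2*√2))*(-66) = (100 - 160 - 32*√2 + 20*√2)*(-66) = (-60 - 12*√2)*(-66) = 3960 + 792*√2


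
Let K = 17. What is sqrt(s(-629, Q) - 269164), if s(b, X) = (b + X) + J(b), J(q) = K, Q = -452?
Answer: 2*I*sqrt(67557) ≈ 519.83*I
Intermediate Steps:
J(q) = 17
s(b, X) = 17 + X + b (s(b, X) = (b + X) + 17 = (X + b) + 17 = 17 + X + b)
sqrt(s(-629, Q) - 269164) = sqrt((17 - 452 - 629) - 269164) = sqrt(-1064 - 269164) = sqrt(-270228) = 2*I*sqrt(67557)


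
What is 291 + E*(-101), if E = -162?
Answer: 16653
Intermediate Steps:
291 + E*(-101) = 291 - 162*(-101) = 291 + 16362 = 16653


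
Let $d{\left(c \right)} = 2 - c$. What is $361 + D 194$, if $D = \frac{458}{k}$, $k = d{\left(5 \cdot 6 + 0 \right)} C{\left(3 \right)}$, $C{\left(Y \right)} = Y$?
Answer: $- \frac{14632}{21} \approx -696.76$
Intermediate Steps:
$k = -84$ ($k = \left(2 - \left(5 \cdot 6 + 0\right)\right) 3 = \left(2 - \left(30 + 0\right)\right) 3 = \left(2 - 30\right) 3 = \left(-28\right) 3 = -84$)
$D = - \frac{229}{42}$ ($D = \frac{458}{-84} = 458 \left(- \frac{1}{84}\right) = - \frac{229}{42} \approx -5.4524$)
$361 + D 194 = 361 - \frac{22213}{21} = - \frac{14632}{21}$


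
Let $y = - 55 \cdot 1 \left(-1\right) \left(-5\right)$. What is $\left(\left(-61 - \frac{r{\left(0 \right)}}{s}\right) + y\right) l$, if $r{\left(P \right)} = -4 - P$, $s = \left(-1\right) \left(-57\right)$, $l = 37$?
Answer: $- \frac{708476}{57} \approx -12429.0$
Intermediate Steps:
$s = 57$
$y = -275$ ($y = - 55 \left(\left(-1\right) \left(-5\right)\right) = \left(-55\right) 5 = -275$)
$\left(\left(-61 - \frac{r{\left(0 \right)}}{s}\right) + y\right) l = \left(\left(-61 - \frac{-4 - 0}{57}\right) - 275\right) 37 = \left(\left(-61 - \left(-4 + 0\right) \frac{1}{57}\right) - 275\right) 37 = \left(\left(-61 - \left(-4\right) \frac{1}{57}\right) - 275\right) 37 = \left(\left(-61 - - \frac{4}{57}\right) - 275\right) 37 = \left(\left(-61 + \frac{4}{57}\right) - 275\right) 37 = \left(- \frac{3473}{57} - 275\right) 37 = \left(- \frac{19148}{57}\right) 37 = - \frac{708476}{57}$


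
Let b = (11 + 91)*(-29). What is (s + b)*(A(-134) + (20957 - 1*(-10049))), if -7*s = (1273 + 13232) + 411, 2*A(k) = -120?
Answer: -1102358412/7 ≈ -1.5748e+8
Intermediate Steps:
A(k) = -60 (A(k) = (1/2)*(-120) = -60)
s = -14916/7 (s = -((1273 + 13232) + 411)/7 = -(14505 + 411)/7 = -1/7*14916 = -14916/7 ≈ -2130.9)
b = -2958 (b = 102*(-29) = -2958)
(s + b)*(A(-134) + (20957 - 1*(-10049))) = (-14916/7 - 2958)*(-60 + (20957 - 1*(-10049))) = -35622*(-60 + (20957 + 10049))/7 = -35622*(-60 + 31006)/7 = -35622/7*30946 = -1102358412/7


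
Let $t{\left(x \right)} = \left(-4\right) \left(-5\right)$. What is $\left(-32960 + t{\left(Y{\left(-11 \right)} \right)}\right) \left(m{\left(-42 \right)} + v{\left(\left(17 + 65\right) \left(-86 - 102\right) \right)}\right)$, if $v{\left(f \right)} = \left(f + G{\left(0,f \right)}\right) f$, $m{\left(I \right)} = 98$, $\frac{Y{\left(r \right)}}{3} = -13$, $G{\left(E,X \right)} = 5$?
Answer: $-7825755877560$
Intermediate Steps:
$Y{\left(r \right)} = -39$ ($Y{\left(r \right)} = 3 \left(-13\right) = -39$)
$t{\left(x \right)} = 20$
$v{\left(f \right)} = f \left(5 + f\right)$ ($v{\left(f \right)} = \left(f + 5\right) f = \left(5 + f\right) f = f \left(5 + f\right)$)
$\left(-32960 + t{\left(Y{\left(-11 \right)} \right)}\right) \left(m{\left(-42 \right)} + v{\left(\left(17 + 65\right) \left(-86 - 102\right) \right)}\right) = \left(-32960 + 20\right) \left(98 + \left(17 + 65\right) \left(-86 - 102\right) \left(5 + \left(17 + 65\right) \left(-86 - 102\right)\right)\right) = - 32940 \left(98 + 82 \left(-188\right) \left(5 + 82 \left(-188\right)\right)\right) = - 32940 \left(98 - 15416 \left(5 - 15416\right)\right) = - 32940 \left(98 - -237575976\right) = - 32940 \left(98 + 237575976\right) = \left(-32940\right) 237576074 = -7825755877560$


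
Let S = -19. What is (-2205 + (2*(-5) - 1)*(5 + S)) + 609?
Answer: -1442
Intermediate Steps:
(-2205 + (2*(-5) - 1)*(5 + S)) + 609 = (-2205 + (2*(-5) - 1)*(5 - 19)) + 609 = (-2205 + (-10 - 1)*(-14)) + 609 = (-2205 - 11*(-14)) + 609 = (-2205 + 154) + 609 = -2051 + 609 = -1442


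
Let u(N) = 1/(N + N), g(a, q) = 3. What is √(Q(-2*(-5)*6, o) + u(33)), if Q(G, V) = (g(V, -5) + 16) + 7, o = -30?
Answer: √113322/66 ≈ 5.1005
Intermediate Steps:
Q(G, V) = 26 (Q(G, V) = (3 + 16) + 7 = 19 + 7 = 26)
u(N) = 1/(2*N)
√(Q(-2*(-5)*6, o) + u(33)) = √(26 + (½)/33) = √(26 + (½)*(1/33)) = √(26 + 1/66) = √(1717/66) = √113322/66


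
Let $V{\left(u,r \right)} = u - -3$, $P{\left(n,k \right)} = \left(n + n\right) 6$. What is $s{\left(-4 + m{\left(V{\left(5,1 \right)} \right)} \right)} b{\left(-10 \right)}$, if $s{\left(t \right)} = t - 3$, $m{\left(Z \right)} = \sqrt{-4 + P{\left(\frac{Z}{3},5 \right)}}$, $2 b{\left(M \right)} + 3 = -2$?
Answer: $\frac{35}{2} - 5 \sqrt{7} \approx 4.2712$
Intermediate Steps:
$P{\left(n,k \right)} = 12 n$ ($P{\left(n,k \right)} = 2 n 6 = 12 n$)
$V{\left(u,r \right)} = 3 + u$ ($V{\left(u,r \right)} = u + 3 = 3 + u$)
$b{\left(M \right)} = - \frac{5}{2}$ ($b{\left(M \right)} = - \frac{3}{2} + \frac{1}{2} \left(-2\right) = - \frac{3}{2} - 1 = - \frac{5}{2}$)
$m{\left(Z \right)} = \sqrt{-4 + 4 Z}$ ($m{\left(Z \right)} = \sqrt{-4 + 12 \frac{Z}{3}} = \sqrt{-4 + 4 Z}$)
$s{\left(t \right)} = -3 + t$
$s{\left(-4 + m{\left(V{\left(5,1 \right)} \right)} \right)} b{\left(-10 \right)} = \left(-3 - \left(4 - 2 \sqrt{-1 + \left(3 + 5\right)}\right)\right) \left(- \frac{5}{2}\right) = \left(-3 - \left(4 - 2 \sqrt{-1 + 8}\right)\right) \left(- \frac{5}{2}\right) = \left(-3 - \left(4 - 2 \sqrt{7}\right)\right) \left(- \frac{5}{2}\right) = \left(-7 + 2 \sqrt{7}\right) \left(- \frac{5}{2}\right) = \frac{35}{2} - 5 \sqrt{7}$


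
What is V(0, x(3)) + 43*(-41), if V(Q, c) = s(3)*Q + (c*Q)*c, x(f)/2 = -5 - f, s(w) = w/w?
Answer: -1763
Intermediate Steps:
s(w) = 1
x(f) = -10 - 2*f (x(f) = 2*(-5 - f) = -10 - 2*f)
V(Q, c) = Q + Q*c**2 (V(Q, c) = 1*Q + (c*Q)*c = Q + (Q*c)*c = Q + Q*c**2)
V(0, x(3)) + 43*(-41) = 0*(1 + (-10 - 2*3)**2) + 43*(-41) = 0*(1 + (-10 - 6)**2) - 1763 = 0*(1 + (-16)**2) - 1763 = 0*(1 + 256) - 1763 = 0*257 - 1763 = 0 - 1763 = -1763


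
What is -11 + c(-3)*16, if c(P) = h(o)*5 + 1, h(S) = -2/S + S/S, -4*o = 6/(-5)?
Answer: -1345/3 ≈ -448.33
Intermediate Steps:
o = 3/10 (o = -3/(2*(-5)) = -3*(-1)/(2*5) = -¼*(-6/5) = 3/10 ≈ 0.30000)
h(S) = 1 - 2/S (h(S) = -2/S + 1 = 1 - 2/S)
c(P) = -82/3 (c(P) = ((-2 + 3/10)/(3/10))*5 + 1 = ((10/3)*(-17/10))*5 + 1 = -17/3*5 + 1 = -85/3 + 1 = -82/3)
-11 + c(-3)*16 = -11 - 82/3*16 = -11 - 1312/3 = -1345/3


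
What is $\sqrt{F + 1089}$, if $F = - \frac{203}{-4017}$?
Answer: $\frac{2 \sqrt{4393308543}}{4017} \approx 33.001$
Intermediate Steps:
$F = \frac{203}{4017}$ ($F = \left(-203\right) \left(- \frac{1}{4017}\right) = \frac{203}{4017} \approx 0.050535$)
$\sqrt{F + 1089} = \sqrt{\frac{203}{4017} + 1089} = \sqrt{\frac{4374716}{4017}} = \frac{2 \sqrt{4393308543}}{4017}$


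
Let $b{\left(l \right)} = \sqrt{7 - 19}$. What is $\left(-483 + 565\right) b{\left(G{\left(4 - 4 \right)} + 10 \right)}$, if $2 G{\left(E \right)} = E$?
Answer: $164 i \sqrt{3} \approx 284.06 i$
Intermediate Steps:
$G{\left(E \right)} = \frac{E}{2}$
$b{\left(l \right)} = 2 i \sqrt{3}$ ($b{\left(l \right)} = \sqrt{-12} = 2 i \sqrt{3}$)
$\left(-483 + 565\right) b{\left(G{\left(4 - 4 \right)} + 10 \right)} = \left(-483 + 565\right) 2 i \sqrt{3} = 82 \cdot 2 i \sqrt{3} = 164 i \sqrt{3}$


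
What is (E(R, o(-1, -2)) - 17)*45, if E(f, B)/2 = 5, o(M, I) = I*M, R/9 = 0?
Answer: -315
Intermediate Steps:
R = 0 (R = 9*0 = 0)
E(f, B) = 10 (E(f, B) = 2*5 = 10)
(E(R, o(-1, -2)) - 17)*45 = (10 - 17)*45 = -7*45 = -315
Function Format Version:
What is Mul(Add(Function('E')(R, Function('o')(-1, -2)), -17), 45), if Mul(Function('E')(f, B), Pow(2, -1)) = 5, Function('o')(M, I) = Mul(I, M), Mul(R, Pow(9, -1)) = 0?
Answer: -315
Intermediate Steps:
R = 0 (R = Mul(9, 0) = 0)
Function('E')(f, B) = 10 (Function('E')(f, B) = Mul(2, 5) = 10)
Mul(Add(Function('E')(R, Function('o')(-1, -2)), -17), 45) = Mul(Add(10, -17), 45) = Mul(-7, 45) = -315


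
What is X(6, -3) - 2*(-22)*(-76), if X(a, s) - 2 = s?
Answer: -3345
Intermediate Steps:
X(a, s) = 2 + s
X(6, -3) - 2*(-22)*(-76) = (2 - 3) - 2*(-22)*(-76) = -1 + 44*(-76) = -1 - 3344 = -3345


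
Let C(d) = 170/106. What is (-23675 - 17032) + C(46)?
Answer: -2157386/53 ≈ -40705.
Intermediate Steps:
C(d) = 85/53 (C(d) = 170*(1/106) = 85/53)
(-23675 - 17032) + C(46) = (-23675 - 17032) + 85/53 = -40707 + 85/53 = -2157386/53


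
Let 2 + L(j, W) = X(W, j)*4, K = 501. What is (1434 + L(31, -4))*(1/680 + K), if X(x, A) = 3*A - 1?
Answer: 15330645/17 ≈ 9.0180e+5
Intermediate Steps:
X(x, A) = -1 + 3*A
L(j, W) = -6 + 12*j (L(j, W) = -2 + (-1 + 3*j)*4 = -2 + (-4 + 12*j) = -6 + 12*j)
(1434 + L(31, -4))*(1/680 + K) = (1434 + (-6 + 12*31))*(1/680 + 501) = (1434 + (-6 + 372))*(1/680 + 501) = (1434 + 366)*(340681/680) = 1800*(340681/680) = 15330645/17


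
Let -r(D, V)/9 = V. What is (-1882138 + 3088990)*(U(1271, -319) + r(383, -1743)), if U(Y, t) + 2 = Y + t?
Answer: 20078396724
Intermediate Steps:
r(D, V) = -9*V
U(Y, t) = -2 + Y + t (U(Y, t) = -2 + (Y + t) = -2 + Y + t)
(-1882138 + 3088990)*(U(1271, -319) + r(383, -1743)) = (-1882138 + 3088990)*((-2 + 1271 - 319) - 9*(-1743)) = 1206852*(950 + 15687) = 1206852*16637 = 20078396724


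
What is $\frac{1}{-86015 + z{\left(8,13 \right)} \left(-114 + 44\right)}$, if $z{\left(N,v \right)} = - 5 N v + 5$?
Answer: $- \frac{1}{49965} \approx -2.0014 \cdot 10^{-5}$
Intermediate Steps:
$z{\left(N,v \right)} = 5 - 5 N v$ ($z{\left(N,v \right)} = - 5 N v + 5 = 5 - 5 N v$)
$\frac{1}{-86015 + z{\left(8,13 \right)} \left(-114 + 44\right)} = \frac{1}{-86015 + \left(5 - 40 \cdot 13\right) \left(-114 + 44\right)} = \frac{1}{-86015 + \left(5 - 520\right) \left(-70\right)} = \frac{1}{-86015 - -36050} = \frac{1}{-86015 + 36050} = \frac{1}{-49965} = - \frac{1}{49965}$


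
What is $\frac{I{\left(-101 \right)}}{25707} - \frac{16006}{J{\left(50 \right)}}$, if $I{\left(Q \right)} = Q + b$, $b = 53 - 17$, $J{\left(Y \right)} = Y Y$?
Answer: $- \frac{205814371}{32133750} \approx -6.4049$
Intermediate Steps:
$J{\left(Y \right)} = Y^{2}$
$b = 36$ ($b = 53 - 17 = 36$)
$I{\left(Q \right)} = 36 + Q$ ($I{\left(Q \right)} = Q + 36 = 36 + Q$)
$\frac{I{\left(-101 \right)}}{25707} - \frac{16006}{J{\left(50 \right)}} = \frac{36 - 101}{25707} - \frac{16006}{50^{2}} = \left(-65\right) \frac{1}{25707} - \frac{16006}{2500} = - \frac{65}{25707} - \frac{8003}{1250} = - \frac{205814371}{32133750}$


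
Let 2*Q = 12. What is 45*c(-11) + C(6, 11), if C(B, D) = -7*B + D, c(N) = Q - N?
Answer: 734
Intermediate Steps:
Q = 6 (Q = (½)*12 = 6)
c(N) = 6 - N
C(B, D) = D - 7*B
45*c(-11) + C(6, 11) = 45*(6 - 1*(-11)) + (11 - 7*6) = 45*(6 + 11) + (11 - 42) = 45*17 - 31 = 765 - 31 = 734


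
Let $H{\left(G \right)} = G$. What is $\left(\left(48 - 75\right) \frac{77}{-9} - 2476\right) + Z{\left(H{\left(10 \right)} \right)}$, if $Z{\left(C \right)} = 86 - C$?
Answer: $-2169$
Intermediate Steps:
$\left(\left(48 - 75\right) \frac{77}{-9} - 2476\right) + Z{\left(H{\left(10 \right)} \right)} = \left(\left(48 - 75\right) \frac{77}{-9} - 2476\right) + \left(86 - 10\right) = \left(- 27 \cdot 77 \left(- \frac{1}{9}\right) - 2476\right) + \left(86 - 10\right) = \left(\left(-27\right) \left(- \frac{77}{9}\right) - 2476\right) + 76 = \left(231 - 2476\right) + 76 = -2245 + 76 = -2169$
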